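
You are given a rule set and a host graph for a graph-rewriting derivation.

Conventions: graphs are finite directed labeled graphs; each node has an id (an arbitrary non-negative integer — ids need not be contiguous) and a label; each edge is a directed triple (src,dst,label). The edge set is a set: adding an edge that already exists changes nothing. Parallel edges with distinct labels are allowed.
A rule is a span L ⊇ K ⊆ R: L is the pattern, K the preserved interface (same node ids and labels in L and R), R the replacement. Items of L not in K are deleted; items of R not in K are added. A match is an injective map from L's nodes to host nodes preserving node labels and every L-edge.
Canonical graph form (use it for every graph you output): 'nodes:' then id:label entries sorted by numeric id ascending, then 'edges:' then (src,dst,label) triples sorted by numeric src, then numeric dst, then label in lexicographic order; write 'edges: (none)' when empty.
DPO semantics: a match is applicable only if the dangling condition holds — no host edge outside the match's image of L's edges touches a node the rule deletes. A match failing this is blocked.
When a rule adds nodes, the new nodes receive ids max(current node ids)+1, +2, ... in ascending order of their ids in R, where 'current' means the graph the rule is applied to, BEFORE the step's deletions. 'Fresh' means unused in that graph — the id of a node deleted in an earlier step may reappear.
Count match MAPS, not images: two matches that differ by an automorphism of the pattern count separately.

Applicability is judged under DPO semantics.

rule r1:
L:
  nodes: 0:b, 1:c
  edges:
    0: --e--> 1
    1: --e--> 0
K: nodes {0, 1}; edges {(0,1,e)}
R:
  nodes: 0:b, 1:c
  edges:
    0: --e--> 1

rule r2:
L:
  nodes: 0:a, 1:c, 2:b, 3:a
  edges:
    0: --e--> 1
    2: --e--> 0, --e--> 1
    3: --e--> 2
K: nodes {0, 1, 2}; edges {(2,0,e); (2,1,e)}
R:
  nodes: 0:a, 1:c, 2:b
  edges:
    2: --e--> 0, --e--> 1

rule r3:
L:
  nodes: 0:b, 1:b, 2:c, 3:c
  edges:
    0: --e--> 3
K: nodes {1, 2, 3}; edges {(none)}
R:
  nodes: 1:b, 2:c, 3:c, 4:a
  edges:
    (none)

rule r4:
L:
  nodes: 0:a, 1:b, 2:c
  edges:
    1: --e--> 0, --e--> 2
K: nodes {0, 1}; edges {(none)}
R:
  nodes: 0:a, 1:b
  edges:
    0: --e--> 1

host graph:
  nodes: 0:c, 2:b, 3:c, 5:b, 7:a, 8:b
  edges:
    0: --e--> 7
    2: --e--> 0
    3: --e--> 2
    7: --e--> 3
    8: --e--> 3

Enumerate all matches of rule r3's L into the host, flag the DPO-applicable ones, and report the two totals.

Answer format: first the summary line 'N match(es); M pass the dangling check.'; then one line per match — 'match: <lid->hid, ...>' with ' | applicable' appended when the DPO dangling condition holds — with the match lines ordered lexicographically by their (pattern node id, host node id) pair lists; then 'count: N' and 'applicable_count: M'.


4 match(es); 2 pass the dangling check.
match: 0->2, 1->5, 2->3, 3->0
match: 0->2, 1->8, 2->3, 3->0
match: 0->8, 1->2, 2->0, 3->3 | applicable
match: 0->8, 1->5, 2->0, 3->3 | applicable
count: 4
applicable_count: 2


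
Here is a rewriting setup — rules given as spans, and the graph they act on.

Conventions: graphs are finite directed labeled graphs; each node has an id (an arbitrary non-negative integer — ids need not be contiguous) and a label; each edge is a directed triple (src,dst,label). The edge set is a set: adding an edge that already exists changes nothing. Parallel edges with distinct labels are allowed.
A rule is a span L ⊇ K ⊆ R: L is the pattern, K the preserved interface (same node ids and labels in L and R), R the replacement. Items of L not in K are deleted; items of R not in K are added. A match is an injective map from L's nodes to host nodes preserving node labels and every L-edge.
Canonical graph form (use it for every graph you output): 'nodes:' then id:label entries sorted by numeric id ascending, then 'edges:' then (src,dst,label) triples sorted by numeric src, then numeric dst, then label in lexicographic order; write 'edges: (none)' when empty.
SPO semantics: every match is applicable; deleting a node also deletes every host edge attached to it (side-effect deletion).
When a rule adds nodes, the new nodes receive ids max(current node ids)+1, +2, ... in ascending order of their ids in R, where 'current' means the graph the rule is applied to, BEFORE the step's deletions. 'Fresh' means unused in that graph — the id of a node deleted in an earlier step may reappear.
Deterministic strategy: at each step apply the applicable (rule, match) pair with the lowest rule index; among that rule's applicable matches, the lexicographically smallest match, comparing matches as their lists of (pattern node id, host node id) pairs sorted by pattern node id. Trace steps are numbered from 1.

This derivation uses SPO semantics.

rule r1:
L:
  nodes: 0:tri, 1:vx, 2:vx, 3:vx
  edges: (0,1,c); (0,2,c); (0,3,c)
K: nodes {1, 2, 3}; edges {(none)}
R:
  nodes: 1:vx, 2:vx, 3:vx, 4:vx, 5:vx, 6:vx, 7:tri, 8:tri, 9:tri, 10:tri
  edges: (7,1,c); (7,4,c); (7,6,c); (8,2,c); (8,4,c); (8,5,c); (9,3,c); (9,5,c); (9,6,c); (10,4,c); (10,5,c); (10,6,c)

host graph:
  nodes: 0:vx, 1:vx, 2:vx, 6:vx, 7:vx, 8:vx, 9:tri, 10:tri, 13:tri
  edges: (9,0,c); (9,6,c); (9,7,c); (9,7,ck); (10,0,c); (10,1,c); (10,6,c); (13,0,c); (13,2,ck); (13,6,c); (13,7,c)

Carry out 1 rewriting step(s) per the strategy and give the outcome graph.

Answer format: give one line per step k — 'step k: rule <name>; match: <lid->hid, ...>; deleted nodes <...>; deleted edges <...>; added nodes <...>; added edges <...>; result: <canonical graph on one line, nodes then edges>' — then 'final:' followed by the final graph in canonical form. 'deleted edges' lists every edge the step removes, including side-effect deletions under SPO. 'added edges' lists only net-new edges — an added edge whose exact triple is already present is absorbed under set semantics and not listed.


step 1: rule r1; match: 0->9, 1->0, 2->6, 3->7; deleted nodes 9; deleted edges (9,0,c); (9,6,c); (9,7,c); (9,7,ck); added nodes 14, 15, 16, 17, 18, 19, 20; added edges (17,0,c); (17,14,c); (17,16,c); (18,6,c); (18,14,c); (18,15,c); (19,7,c); (19,15,c); (19,16,c); (20,14,c); (20,15,c); (20,16,c); result: nodes: 0:vx, 1:vx, 2:vx, 6:vx, 7:vx, 8:vx, 10:tri, 13:tri, 14:vx, 15:vx, 16:vx, 17:tri, 18:tri, 19:tri, 20:tri edges: (10,0,c); (10,1,c); (10,6,c); (13,0,c); (13,2,ck); (13,6,c); (13,7,c); (17,0,c); (17,14,c); (17,16,c); (18,6,c); (18,14,c); (18,15,c); (19,7,c); (19,15,c); (19,16,c); (20,14,c); (20,15,c); (20,16,c)
final:
nodes: 0:vx, 1:vx, 2:vx, 6:vx, 7:vx, 8:vx, 10:tri, 13:tri, 14:vx, 15:vx, 16:vx, 17:tri, 18:tri, 19:tri, 20:tri
edges: (10,0,c); (10,1,c); (10,6,c); (13,0,c); (13,2,ck); (13,6,c); (13,7,c); (17,0,c); (17,14,c); (17,16,c); (18,6,c); (18,14,c); (18,15,c); (19,7,c); (19,15,c); (19,16,c); (20,14,c); (20,15,c); (20,16,c)


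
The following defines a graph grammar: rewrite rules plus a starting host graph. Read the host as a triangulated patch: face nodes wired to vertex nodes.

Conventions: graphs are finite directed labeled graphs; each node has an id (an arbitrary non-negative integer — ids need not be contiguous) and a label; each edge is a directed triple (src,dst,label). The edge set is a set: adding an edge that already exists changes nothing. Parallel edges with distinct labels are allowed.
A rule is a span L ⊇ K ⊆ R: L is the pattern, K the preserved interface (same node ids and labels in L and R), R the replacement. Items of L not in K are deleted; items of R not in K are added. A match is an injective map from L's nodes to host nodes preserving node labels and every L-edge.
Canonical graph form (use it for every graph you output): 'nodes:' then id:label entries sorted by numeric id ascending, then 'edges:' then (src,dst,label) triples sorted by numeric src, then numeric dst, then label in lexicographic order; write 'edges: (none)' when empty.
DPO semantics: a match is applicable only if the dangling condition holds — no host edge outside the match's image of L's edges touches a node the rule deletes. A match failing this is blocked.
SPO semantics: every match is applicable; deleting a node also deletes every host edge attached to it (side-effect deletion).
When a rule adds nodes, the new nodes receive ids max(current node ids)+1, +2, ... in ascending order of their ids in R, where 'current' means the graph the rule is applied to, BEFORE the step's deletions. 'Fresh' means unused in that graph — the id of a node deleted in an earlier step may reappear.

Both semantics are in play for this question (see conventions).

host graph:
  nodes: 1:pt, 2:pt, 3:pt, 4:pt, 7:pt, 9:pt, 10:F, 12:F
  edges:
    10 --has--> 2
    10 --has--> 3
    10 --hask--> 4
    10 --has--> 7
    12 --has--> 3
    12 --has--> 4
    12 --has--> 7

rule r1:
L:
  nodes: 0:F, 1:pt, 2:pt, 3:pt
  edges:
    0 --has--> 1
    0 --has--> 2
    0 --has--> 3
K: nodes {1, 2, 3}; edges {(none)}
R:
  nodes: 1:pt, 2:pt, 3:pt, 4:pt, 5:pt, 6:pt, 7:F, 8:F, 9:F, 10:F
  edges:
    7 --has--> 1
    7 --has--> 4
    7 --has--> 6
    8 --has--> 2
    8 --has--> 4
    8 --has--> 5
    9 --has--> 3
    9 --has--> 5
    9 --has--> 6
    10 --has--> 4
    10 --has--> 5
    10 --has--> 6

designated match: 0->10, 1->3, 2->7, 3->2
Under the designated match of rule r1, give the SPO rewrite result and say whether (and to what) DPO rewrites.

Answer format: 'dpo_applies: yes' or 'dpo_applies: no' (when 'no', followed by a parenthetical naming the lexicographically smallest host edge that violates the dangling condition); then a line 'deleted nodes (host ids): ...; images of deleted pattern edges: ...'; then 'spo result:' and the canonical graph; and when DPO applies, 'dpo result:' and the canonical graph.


dpo_applies: no
(the rule deletes node 10, which keeps host edge (10,4,hask) outside the match image — the dangling condition fails, DPO blocks; SPO proceeds and side-deletes such edges)
deleted nodes (host ids): 10; images of deleted pattern edges: (10,2,has); (10,3,has); (10,7,has)
spo result:
nodes: 1:pt, 2:pt, 3:pt, 4:pt, 7:pt, 9:pt, 12:F, 13:pt, 14:pt, 15:pt, 16:F, 17:F, 18:F, 19:F
edges: (12,3,has); (12,4,has); (12,7,has); (16,3,has); (16,13,has); (16,15,has); (17,7,has); (17,13,has); (17,14,has); (18,2,has); (18,14,has); (18,15,has); (19,13,has); (19,14,has); (19,15,has)


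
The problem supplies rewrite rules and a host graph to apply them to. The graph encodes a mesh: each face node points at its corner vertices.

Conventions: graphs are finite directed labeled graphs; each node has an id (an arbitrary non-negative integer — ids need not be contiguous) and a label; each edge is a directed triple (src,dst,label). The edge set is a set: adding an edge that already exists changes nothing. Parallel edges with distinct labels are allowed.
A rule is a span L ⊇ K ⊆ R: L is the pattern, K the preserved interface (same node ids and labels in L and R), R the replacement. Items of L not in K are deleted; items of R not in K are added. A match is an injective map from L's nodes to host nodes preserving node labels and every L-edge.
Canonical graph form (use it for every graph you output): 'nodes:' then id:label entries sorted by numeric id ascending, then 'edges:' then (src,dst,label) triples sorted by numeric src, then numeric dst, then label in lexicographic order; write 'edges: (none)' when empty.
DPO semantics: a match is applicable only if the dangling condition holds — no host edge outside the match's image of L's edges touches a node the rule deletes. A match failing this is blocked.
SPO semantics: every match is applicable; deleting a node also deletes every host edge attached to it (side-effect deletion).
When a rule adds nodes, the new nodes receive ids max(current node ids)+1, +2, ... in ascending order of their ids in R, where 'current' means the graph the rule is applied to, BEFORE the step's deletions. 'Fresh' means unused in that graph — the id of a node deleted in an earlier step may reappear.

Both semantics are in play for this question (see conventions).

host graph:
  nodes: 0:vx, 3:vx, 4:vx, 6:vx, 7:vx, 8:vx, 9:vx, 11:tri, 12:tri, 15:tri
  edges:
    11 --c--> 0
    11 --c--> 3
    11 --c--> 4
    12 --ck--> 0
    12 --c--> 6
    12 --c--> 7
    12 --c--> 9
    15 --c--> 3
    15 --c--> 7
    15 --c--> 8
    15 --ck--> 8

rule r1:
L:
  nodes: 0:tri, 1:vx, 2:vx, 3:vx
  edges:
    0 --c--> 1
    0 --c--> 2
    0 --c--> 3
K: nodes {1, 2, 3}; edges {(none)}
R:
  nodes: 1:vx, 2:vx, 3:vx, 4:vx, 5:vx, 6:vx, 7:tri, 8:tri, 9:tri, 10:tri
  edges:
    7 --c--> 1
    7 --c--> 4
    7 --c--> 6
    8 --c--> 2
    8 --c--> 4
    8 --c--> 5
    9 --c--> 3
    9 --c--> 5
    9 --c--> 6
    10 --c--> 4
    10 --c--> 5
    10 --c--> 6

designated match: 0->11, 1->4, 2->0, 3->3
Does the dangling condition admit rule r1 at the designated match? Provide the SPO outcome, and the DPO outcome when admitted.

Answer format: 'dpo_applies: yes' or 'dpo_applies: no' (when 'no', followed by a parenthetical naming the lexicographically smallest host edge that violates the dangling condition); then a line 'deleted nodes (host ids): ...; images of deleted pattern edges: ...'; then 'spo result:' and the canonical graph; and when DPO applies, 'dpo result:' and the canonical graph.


dpo_applies: yes
deleted nodes (host ids): 11; images of deleted pattern edges: (11,0,c); (11,3,c); (11,4,c)
spo result:
nodes: 0:vx, 3:vx, 4:vx, 6:vx, 7:vx, 8:vx, 9:vx, 12:tri, 15:tri, 16:vx, 17:vx, 18:vx, 19:tri, 20:tri, 21:tri, 22:tri
edges: (12,0,ck); (12,6,c); (12,7,c); (12,9,c); (15,3,c); (15,7,c); (15,8,c); (15,8,ck); (19,4,c); (19,16,c); (19,18,c); (20,0,c); (20,16,c); (20,17,c); (21,3,c); (21,17,c); (21,18,c); (22,16,c); (22,17,c); (22,18,c)
dpo result:
nodes: 0:vx, 3:vx, 4:vx, 6:vx, 7:vx, 8:vx, 9:vx, 12:tri, 15:tri, 16:vx, 17:vx, 18:vx, 19:tri, 20:tri, 21:tri, 22:tri
edges: (12,0,ck); (12,6,c); (12,7,c); (12,9,c); (15,3,c); (15,7,c); (15,8,c); (15,8,ck); (19,4,c); (19,16,c); (19,18,c); (20,0,c); (20,16,c); (20,17,c); (21,3,c); (21,17,c); (21,18,c); (22,16,c); (22,17,c); (22,18,c)


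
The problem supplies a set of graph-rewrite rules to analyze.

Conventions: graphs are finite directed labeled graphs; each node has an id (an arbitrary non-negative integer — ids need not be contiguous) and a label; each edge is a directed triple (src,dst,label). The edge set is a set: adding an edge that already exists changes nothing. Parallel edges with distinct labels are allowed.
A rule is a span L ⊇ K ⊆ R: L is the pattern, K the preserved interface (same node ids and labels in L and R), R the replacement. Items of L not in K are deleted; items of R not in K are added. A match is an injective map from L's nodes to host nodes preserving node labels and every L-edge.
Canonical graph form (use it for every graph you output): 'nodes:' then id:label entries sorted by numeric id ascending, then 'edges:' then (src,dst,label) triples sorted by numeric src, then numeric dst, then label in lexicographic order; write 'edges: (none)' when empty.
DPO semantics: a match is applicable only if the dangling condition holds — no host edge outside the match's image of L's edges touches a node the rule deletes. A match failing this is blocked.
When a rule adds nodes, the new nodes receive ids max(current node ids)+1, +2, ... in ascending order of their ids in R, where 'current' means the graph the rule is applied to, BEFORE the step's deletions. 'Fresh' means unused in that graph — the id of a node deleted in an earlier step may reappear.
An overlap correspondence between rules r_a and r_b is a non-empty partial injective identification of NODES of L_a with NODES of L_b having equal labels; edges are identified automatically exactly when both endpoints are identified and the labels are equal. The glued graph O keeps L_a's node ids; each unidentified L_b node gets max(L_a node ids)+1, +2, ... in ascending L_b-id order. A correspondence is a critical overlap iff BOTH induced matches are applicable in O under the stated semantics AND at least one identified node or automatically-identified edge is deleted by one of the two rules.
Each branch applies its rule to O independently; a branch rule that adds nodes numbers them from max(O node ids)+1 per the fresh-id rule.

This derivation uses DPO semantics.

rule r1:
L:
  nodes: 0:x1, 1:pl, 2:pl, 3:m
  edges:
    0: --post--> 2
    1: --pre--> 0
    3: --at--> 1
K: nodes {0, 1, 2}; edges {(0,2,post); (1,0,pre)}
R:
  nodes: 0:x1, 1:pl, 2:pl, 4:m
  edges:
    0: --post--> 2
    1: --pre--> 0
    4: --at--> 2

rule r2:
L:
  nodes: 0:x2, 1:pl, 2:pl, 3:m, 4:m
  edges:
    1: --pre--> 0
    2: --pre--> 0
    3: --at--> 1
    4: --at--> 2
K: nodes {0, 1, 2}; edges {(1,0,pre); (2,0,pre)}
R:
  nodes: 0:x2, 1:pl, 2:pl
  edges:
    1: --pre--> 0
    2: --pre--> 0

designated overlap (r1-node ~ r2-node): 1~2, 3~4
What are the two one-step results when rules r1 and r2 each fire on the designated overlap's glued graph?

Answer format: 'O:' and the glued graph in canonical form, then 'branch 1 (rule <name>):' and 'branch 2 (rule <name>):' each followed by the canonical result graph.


O:
nodes: 0:x1, 1:pl, 2:pl, 3:m, 4:x2, 5:pl, 6:m
edges: (0,2,post); (1,0,pre); (1,4,pre); (3,1,at); (5,4,pre); (6,5,at)
branch 1 (rule r1):
nodes: 0:x1, 1:pl, 2:pl, 4:x2, 5:pl, 6:m, 7:m
edges: (0,2,post); (1,0,pre); (1,4,pre); (5,4,pre); (6,5,at); (7,2,at)
branch 2 (rule r2):
nodes: 0:x1, 1:pl, 2:pl, 4:x2, 5:pl
edges: (0,2,post); (1,0,pre); (1,4,pre); (5,4,pre)


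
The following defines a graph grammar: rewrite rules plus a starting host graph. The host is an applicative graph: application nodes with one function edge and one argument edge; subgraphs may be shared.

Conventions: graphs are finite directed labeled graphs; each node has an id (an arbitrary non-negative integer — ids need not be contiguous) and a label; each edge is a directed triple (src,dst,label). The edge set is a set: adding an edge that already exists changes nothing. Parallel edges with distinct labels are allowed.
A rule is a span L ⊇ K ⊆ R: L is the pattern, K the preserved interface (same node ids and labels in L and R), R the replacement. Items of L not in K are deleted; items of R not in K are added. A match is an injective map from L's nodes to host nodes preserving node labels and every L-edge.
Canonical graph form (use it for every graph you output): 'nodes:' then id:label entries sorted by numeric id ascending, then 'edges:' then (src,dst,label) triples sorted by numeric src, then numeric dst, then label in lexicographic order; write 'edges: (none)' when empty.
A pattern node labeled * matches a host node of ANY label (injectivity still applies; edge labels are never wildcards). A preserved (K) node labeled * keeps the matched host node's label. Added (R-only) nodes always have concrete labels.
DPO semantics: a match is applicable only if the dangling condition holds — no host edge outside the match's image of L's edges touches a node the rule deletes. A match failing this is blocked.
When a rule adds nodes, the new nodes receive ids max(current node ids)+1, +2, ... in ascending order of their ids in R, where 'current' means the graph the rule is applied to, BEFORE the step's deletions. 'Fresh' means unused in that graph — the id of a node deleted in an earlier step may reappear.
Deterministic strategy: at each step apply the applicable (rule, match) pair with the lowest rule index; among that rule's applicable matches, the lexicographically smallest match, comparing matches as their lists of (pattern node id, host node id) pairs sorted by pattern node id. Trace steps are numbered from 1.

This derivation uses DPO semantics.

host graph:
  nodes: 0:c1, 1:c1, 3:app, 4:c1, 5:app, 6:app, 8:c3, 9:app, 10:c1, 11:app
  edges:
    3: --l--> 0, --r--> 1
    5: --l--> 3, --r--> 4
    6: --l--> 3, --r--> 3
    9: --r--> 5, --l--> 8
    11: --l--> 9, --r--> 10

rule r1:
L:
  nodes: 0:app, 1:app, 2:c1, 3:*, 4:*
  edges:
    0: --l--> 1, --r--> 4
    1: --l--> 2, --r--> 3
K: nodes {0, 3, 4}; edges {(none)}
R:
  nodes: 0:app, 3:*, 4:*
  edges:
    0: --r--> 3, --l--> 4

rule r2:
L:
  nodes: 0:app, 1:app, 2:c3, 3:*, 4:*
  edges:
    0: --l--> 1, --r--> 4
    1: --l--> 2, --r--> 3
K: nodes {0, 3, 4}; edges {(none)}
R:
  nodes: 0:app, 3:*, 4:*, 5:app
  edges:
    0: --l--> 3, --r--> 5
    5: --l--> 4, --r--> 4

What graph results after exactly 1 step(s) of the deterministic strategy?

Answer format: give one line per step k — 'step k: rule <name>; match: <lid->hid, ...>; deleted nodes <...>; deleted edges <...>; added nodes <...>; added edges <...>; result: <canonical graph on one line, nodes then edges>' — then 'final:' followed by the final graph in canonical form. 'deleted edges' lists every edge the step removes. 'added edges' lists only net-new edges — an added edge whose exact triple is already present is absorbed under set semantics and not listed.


step 1: rule r2; match: 0->11, 1->9, 2->8, 3->5, 4->10; deleted nodes 8, 9; deleted edges (9,5,r); (9,8,l); (11,9,l); (11,10,r); added nodes 12; added edges (11,5,l); (11,12,r); (12,10,l); (12,10,r); result: nodes: 0:c1, 1:c1, 3:app, 4:c1, 5:app, 6:app, 10:c1, 11:app, 12:app edges: (3,0,l); (3,1,r); (5,3,l); (5,4,r); (6,3,l); (6,3,r); (11,5,l); (11,12,r); (12,10,l); (12,10,r)
final:
nodes: 0:c1, 1:c1, 3:app, 4:c1, 5:app, 6:app, 10:c1, 11:app, 12:app
edges: (3,0,l); (3,1,r); (5,3,l); (5,4,r); (6,3,l); (6,3,r); (11,5,l); (11,12,r); (12,10,l); (12,10,r)


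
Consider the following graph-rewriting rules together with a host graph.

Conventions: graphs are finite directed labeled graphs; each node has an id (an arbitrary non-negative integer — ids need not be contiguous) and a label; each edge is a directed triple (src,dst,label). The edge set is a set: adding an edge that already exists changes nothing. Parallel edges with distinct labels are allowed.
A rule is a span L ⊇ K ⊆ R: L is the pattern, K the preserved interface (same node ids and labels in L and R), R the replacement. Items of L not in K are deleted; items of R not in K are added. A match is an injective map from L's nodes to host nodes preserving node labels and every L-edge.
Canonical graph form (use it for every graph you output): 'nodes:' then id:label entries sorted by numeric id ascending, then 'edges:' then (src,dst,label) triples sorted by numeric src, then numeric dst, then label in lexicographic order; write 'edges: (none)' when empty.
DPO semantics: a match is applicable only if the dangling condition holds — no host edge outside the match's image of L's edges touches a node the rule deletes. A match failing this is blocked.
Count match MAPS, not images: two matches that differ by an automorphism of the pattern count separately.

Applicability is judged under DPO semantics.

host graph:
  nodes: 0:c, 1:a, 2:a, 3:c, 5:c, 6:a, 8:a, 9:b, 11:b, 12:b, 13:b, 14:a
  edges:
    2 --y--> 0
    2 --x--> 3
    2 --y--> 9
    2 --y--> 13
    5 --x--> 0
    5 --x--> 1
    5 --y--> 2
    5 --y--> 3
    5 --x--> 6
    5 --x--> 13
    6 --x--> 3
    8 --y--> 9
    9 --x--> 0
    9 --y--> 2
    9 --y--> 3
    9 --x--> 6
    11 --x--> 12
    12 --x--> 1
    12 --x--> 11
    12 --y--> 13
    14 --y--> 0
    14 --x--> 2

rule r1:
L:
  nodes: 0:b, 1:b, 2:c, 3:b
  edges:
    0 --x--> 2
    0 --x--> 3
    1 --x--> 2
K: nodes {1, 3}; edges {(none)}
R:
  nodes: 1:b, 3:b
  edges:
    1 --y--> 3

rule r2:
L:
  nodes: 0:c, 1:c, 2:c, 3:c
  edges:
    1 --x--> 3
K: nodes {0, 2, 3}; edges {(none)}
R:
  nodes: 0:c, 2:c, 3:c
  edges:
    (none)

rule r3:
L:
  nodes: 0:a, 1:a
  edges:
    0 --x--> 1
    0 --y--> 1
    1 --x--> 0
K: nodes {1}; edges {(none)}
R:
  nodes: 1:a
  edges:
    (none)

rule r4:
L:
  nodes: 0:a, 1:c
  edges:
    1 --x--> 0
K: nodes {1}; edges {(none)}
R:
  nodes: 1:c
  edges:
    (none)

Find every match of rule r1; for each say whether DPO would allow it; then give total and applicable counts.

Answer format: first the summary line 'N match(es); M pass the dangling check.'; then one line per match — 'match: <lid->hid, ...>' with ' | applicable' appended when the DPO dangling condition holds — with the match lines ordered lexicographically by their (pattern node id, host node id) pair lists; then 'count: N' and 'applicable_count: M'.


0 match(es); 0 pass the dangling check.
count: 0
applicable_count: 0


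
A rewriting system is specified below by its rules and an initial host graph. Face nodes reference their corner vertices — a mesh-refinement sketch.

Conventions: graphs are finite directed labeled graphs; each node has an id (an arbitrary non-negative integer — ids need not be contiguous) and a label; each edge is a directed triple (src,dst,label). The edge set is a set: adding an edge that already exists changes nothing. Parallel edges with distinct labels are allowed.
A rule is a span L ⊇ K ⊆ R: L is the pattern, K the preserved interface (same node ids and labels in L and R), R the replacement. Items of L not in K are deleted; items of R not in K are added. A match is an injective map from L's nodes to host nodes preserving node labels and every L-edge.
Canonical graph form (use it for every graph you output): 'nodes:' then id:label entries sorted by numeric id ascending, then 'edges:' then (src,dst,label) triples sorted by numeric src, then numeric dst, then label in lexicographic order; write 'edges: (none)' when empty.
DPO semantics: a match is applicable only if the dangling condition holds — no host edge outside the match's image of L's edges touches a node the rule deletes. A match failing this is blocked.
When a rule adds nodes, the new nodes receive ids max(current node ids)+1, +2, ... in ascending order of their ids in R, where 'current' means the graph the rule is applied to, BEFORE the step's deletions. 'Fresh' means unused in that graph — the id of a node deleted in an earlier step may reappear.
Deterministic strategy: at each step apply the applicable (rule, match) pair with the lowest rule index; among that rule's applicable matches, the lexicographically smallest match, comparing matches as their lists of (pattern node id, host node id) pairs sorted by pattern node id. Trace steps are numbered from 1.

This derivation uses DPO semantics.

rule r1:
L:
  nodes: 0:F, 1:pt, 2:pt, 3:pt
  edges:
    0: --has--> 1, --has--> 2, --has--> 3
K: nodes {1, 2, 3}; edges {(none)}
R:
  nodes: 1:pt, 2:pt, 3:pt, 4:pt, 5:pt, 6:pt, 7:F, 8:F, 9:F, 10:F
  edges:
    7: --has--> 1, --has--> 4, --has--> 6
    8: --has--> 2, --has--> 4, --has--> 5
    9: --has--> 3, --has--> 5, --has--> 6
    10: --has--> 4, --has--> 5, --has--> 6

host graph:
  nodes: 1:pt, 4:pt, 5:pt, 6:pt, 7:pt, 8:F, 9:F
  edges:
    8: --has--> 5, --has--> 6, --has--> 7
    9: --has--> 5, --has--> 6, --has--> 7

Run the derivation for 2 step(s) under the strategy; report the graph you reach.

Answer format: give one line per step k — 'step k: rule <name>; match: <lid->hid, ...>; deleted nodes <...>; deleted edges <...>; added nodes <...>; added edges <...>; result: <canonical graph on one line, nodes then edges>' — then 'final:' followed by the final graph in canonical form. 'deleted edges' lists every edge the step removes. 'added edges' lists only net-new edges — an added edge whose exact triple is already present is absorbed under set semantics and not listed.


step 1: rule r1; match: 0->8, 1->5, 2->6, 3->7; deleted nodes 8; deleted edges (8,5,has); (8,6,has); (8,7,has); added nodes 10, 11, 12, 13, 14, 15, 16; added edges (13,5,has); (13,10,has); (13,12,has); (14,6,has); (14,10,has); (14,11,has); (15,7,has); (15,11,has); (15,12,has); (16,10,has); (16,11,has); (16,12,has); result: nodes: 1:pt, 4:pt, 5:pt, 6:pt, 7:pt, 9:F, 10:pt, 11:pt, 12:pt, 13:F, 14:F, 15:F, 16:F edges: (9,5,has); (9,6,has); (9,7,has); (13,5,has); (13,10,has); (13,12,has); (14,6,has); (14,10,has); (14,11,has); (15,7,has); (15,11,has); (15,12,has); (16,10,has); (16,11,has); (16,12,has)
step 2: rule r1; match: 0->9, 1->5, 2->6, 3->7; deleted nodes 9; deleted edges (9,5,has); (9,6,has); (9,7,has); added nodes 17, 18, 19, 20, 21, 22, 23; added edges (20,5,has); (20,17,has); (20,19,has); (21,6,has); (21,17,has); (21,18,has); (22,7,has); (22,18,has); (22,19,has); (23,17,has); (23,18,has); (23,19,has); result: nodes: 1:pt, 4:pt, 5:pt, 6:pt, 7:pt, 10:pt, 11:pt, 12:pt, 13:F, 14:F, 15:F, 16:F, 17:pt, 18:pt, 19:pt, 20:F, 21:F, 22:F, 23:F edges: (13,5,has); (13,10,has); (13,12,has); (14,6,has); (14,10,has); (14,11,has); (15,7,has); (15,11,has); (15,12,has); (16,10,has); (16,11,has); (16,12,has); (20,5,has); (20,17,has); (20,19,has); (21,6,has); (21,17,has); (21,18,has); (22,7,has); (22,18,has); (22,19,has); (23,17,has); (23,18,has); (23,19,has)
final:
nodes: 1:pt, 4:pt, 5:pt, 6:pt, 7:pt, 10:pt, 11:pt, 12:pt, 13:F, 14:F, 15:F, 16:F, 17:pt, 18:pt, 19:pt, 20:F, 21:F, 22:F, 23:F
edges: (13,5,has); (13,10,has); (13,12,has); (14,6,has); (14,10,has); (14,11,has); (15,7,has); (15,11,has); (15,12,has); (16,10,has); (16,11,has); (16,12,has); (20,5,has); (20,17,has); (20,19,has); (21,6,has); (21,17,has); (21,18,has); (22,7,has); (22,18,has); (22,19,has); (23,17,has); (23,18,has); (23,19,has)


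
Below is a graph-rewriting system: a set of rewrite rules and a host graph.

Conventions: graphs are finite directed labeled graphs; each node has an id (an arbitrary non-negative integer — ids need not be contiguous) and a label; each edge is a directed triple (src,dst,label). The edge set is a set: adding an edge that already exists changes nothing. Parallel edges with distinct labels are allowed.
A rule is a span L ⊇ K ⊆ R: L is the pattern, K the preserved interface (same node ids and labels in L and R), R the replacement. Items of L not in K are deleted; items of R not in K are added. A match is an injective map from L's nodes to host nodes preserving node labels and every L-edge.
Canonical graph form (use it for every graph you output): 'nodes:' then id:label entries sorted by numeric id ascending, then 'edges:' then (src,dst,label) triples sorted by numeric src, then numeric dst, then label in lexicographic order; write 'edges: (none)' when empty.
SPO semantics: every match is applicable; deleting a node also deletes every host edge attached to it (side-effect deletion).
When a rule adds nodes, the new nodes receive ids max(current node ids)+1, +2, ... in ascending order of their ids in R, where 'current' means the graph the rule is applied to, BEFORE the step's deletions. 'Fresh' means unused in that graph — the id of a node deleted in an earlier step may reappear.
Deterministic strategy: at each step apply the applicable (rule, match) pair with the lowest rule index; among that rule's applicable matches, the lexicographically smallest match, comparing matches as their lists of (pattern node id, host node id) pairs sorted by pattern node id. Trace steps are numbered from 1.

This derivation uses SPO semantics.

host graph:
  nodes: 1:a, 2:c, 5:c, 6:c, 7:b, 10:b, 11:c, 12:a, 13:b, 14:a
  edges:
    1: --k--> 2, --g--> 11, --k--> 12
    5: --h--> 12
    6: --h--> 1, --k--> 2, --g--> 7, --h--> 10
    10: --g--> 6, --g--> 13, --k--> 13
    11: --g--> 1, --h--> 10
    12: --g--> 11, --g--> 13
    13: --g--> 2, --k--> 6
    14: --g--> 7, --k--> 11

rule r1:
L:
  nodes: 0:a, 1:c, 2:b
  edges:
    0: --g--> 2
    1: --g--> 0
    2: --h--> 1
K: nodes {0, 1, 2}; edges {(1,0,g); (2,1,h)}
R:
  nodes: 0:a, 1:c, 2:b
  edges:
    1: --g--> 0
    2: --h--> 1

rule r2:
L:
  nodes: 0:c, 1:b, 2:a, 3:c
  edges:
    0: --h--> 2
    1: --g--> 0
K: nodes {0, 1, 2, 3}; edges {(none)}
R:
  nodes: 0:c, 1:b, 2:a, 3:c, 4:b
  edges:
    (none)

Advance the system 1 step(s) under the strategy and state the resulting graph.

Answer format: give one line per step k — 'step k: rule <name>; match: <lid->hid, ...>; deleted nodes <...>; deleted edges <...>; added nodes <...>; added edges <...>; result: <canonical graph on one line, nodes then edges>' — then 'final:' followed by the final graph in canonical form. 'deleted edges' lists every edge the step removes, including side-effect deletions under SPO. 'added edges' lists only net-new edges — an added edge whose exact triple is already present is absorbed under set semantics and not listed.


step 1: rule r2; match: 0->6, 1->10, 2->1, 3->2; deleted nodes (none); deleted edges (6,1,h); (10,6,g); added nodes 15; added edges (none); result: nodes: 1:a, 2:c, 5:c, 6:c, 7:b, 10:b, 11:c, 12:a, 13:b, 14:a, 15:b edges: (1,2,k); (1,11,g); (1,12,k); (5,12,h); (6,2,k); (6,7,g); (6,10,h); (10,13,g); (10,13,k); (11,1,g); (11,10,h); (12,11,g); (12,13,g); (13,2,g); (13,6,k); (14,7,g); (14,11,k)
final:
nodes: 1:a, 2:c, 5:c, 6:c, 7:b, 10:b, 11:c, 12:a, 13:b, 14:a, 15:b
edges: (1,2,k); (1,11,g); (1,12,k); (5,12,h); (6,2,k); (6,7,g); (6,10,h); (10,13,g); (10,13,k); (11,1,g); (11,10,h); (12,11,g); (12,13,g); (13,2,g); (13,6,k); (14,7,g); (14,11,k)


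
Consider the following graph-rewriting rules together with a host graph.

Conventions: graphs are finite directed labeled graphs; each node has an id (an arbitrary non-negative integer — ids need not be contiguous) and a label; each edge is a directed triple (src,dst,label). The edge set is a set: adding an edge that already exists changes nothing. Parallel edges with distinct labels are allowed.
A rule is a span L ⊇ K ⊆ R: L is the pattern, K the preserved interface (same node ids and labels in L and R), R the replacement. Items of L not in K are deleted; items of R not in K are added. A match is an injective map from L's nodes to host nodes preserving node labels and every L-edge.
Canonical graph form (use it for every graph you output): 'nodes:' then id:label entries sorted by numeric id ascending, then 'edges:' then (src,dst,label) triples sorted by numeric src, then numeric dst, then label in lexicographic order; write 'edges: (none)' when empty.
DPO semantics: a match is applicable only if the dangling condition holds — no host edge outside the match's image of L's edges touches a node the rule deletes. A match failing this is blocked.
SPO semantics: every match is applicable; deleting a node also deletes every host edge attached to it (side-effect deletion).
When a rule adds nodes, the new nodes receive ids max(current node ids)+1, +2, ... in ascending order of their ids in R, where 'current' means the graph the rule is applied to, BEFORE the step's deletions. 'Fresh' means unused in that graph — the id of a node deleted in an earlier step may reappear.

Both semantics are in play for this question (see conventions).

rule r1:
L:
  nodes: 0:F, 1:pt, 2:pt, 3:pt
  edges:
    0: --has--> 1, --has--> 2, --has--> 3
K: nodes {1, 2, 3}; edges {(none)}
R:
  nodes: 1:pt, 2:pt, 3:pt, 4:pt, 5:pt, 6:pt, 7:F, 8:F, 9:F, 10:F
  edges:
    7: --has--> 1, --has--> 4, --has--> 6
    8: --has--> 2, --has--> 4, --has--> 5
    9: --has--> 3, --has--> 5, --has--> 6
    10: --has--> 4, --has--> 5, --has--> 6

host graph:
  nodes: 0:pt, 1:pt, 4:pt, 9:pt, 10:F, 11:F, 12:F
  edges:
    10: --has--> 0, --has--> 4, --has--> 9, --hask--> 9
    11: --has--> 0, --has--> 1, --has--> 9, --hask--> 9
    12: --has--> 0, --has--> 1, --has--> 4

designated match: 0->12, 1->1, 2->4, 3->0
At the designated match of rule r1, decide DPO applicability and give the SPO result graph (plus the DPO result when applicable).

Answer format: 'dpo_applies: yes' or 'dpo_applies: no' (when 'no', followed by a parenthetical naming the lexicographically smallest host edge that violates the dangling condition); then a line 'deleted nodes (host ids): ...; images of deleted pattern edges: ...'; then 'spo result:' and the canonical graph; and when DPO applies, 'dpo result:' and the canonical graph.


dpo_applies: yes
deleted nodes (host ids): 12; images of deleted pattern edges: (12,0,has); (12,1,has); (12,4,has)
spo result:
nodes: 0:pt, 1:pt, 4:pt, 9:pt, 10:F, 11:F, 13:pt, 14:pt, 15:pt, 16:F, 17:F, 18:F, 19:F
edges: (10,0,has); (10,4,has); (10,9,has); (10,9,hask); (11,0,has); (11,1,has); (11,9,has); (11,9,hask); (16,1,has); (16,13,has); (16,15,has); (17,4,has); (17,13,has); (17,14,has); (18,0,has); (18,14,has); (18,15,has); (19,13,has); (19,14,has); (19,15,has)
dpo result:
nodes: 0:pt, 1:pt, 4:pt, 9:pt, 10:F, 11:F, 13:pt, 14:pt, 15:pt, 16:F, 17:F, 18:F, 19:F
edges: (10,0,has); (10,4,has); (10,9,has); (10,9,hask); (11,0,has); (11,1,has); (11,9,has); (11,9,hask); (16,1,has); (16,13,has); (16,15,has); (17,4,has); (17,13,has); (17,14,has); (18,0,has); (18,14,has); (18,15,has); (19,13,has); (19,14,has); (19,15,has)


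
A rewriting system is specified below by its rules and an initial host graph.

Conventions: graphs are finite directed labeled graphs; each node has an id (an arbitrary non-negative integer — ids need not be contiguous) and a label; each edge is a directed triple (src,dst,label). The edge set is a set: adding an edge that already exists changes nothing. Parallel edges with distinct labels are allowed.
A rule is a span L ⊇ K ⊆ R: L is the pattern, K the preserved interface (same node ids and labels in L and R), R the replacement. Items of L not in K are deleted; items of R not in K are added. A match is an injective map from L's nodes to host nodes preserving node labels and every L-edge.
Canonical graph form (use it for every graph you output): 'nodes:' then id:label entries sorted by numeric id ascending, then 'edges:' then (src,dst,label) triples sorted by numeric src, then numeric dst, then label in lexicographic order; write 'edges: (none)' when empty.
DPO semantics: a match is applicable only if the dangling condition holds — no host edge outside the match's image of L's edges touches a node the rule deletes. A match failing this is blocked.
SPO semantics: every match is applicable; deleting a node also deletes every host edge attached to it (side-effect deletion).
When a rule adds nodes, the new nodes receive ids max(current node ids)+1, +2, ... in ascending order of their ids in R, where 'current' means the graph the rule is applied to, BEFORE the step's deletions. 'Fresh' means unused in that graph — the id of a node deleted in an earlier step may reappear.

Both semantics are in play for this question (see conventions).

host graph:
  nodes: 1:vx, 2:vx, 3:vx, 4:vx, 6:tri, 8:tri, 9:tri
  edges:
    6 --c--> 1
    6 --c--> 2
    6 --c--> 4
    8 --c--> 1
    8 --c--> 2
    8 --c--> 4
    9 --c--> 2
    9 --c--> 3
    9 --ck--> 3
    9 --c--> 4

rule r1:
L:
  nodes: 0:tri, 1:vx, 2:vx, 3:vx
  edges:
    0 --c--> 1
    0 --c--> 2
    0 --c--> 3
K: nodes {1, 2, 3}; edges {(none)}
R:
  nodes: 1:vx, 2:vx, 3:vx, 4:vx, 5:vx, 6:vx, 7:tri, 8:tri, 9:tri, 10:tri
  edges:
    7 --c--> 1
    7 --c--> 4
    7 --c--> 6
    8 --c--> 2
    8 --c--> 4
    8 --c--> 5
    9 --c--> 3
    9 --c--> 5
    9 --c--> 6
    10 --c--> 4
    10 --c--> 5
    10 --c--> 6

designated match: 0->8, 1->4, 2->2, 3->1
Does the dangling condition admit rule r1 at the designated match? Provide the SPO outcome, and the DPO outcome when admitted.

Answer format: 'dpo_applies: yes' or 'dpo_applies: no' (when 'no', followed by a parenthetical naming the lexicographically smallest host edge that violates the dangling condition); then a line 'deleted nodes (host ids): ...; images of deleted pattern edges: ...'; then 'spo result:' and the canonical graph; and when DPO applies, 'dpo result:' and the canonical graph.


dpo_applies: yes
deleted nodes (host ids): 8; images of deleted pattern edges: (8,1,c); (8,2,c); (8,4,c)
spo result:
nodes: 1:vx, 2:vx, 3:vx, 4:vx, 6:tri, 9:tri, 10:vx, 11:vx, 12:vx, 13:tri, 14:tri, 15:tri, 16:tri
edges: (6,1,c); (6,2,c); (6,4,c); (9,2,c); (9,3,c); (9,3,ck); (9,4,c); (13,4,c); (13,10,c); (13,12,c); (14,2,c); (14,10,c); (14,11,c); (15,1,c); (15,11,c); (15,12,c); (16,10,c); (16,11,c); (16,12,c)
dpo result:
nodes: 1:vx, 2:vx, 3:vx, 4:vx, 6:tri, 9:tri, 10:vx, 11:vx, 12:vx, 13:tri, 14:tri, 15:tri, 16:tri
edges: (6,1,c); (6,2,c); (6,4,c); (9,2,c); (9,3,c); (9,3,ck); (9,4,c); (13,4,c); (13,10,c); (13,12,c); (14,2,c); (14,10,c); (14,11,c); (15,1,c); (15,11,c); (15,12,c); (16,10,c); (16,11,c); (16,12,c)


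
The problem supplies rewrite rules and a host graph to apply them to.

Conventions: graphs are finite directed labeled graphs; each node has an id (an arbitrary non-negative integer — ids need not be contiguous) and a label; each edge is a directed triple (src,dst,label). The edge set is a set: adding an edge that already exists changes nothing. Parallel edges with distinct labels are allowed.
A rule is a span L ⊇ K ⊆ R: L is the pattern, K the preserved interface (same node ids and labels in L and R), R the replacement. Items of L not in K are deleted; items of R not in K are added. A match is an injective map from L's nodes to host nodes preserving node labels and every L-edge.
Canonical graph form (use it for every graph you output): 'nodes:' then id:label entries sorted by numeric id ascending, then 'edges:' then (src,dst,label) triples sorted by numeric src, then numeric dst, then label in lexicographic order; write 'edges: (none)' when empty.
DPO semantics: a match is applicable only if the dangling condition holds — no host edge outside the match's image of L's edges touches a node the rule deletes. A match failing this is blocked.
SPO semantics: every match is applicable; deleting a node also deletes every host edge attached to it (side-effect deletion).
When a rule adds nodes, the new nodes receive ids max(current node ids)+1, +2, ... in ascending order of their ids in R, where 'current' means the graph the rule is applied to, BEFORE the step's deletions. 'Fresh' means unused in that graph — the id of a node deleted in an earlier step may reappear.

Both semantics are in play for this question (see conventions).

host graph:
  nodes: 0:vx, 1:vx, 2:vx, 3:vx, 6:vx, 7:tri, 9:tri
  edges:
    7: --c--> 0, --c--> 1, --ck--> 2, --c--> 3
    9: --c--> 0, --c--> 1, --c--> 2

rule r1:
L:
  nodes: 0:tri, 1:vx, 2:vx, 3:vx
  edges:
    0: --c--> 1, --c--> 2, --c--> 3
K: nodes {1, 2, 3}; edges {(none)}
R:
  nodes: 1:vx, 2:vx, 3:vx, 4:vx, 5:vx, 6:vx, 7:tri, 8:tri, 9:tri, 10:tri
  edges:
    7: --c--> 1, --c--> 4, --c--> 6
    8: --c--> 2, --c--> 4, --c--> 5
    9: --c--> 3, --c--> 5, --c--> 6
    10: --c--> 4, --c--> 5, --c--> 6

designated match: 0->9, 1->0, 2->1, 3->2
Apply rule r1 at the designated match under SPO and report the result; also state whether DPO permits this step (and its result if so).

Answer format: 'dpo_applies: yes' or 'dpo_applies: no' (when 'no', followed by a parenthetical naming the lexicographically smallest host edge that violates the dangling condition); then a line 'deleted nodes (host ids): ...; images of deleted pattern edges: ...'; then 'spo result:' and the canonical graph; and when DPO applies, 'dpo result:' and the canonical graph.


dpo_applies: yes
deleted nodes (host ids): 9; images of deleted pattern edges: (9,0,c); (9,1,c); (9,2,c)
spo result:
nodes: 0:vx, 1:vx, 2:vx, 3:vx, 6:vx, 7:tri, 10:vx, 11:vx, 12:vx, 13:tri, 14:tri, 15:tri, 16:tri
edges: (7,0,c); (7,1,c); (7,2,ck); (7,3,c); (13,0,c); (13,10,c); (13,12,c); (14,1,c); (14,10,c); (14,11,c); (15,2,c); (15,11,c); (15,12,c); (16,10,c); (16,11,c); (16,12,c)
dpo result:
nodes: 0:vx, 1:vx, 2:vx, 3:vx, 6:vx, 7:tri, 10:vx, 11:vx, 12:vx, 13:tri, 14:tri, 15:tri, 16:tri
edges: (7,0,c); (7,1,c); (7,2,ck); (7,3,c); (13,0,c); (13,10,c); (13,12,c); (14,1,c); (14,10,c); (14,11,c); (15,2,c); (15,11,c); (15,12,c); (16,10,c); (16,11,c); (16,12,c)
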